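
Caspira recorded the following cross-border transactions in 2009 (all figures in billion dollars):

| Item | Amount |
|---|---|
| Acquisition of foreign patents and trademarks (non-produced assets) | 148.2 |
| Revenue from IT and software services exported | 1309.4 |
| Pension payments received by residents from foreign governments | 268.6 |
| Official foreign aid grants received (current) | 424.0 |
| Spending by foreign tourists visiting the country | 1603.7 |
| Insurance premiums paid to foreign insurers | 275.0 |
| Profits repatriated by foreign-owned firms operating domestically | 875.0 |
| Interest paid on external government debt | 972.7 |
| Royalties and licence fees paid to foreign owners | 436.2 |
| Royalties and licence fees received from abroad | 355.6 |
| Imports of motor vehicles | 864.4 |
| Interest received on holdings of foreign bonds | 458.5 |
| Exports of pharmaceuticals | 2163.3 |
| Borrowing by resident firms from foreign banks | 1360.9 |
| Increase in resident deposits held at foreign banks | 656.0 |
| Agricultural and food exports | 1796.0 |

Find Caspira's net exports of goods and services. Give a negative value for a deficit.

Goods: -864.4 + 1796.0 + 2163.3 = 3094.9
Services: 1309.4 + 355.6 - 275.0 - 436.2 + 1603.7 = 2557.5
Trade balance = 3094.9 + 2557.5 = 5652.4
(Excluded from the trade balance — capital account: acquisition of foreign patents and trademarks (non-produced assets) 148.2; secondary income: pension payments received by residents from foreign governments 268.6, official foreign aid grants received (current) 424.0; primary income: profits repatriated by foreign-owned firms operating domestically 875.0, interest paid on external government debt 972.7, interest received on holdings of foreign bonds 458.5; financial account: borrowing by resident firms from foreign banks 1360.9, increase in resident deposits held at foreign banks 656.0.)

5652.4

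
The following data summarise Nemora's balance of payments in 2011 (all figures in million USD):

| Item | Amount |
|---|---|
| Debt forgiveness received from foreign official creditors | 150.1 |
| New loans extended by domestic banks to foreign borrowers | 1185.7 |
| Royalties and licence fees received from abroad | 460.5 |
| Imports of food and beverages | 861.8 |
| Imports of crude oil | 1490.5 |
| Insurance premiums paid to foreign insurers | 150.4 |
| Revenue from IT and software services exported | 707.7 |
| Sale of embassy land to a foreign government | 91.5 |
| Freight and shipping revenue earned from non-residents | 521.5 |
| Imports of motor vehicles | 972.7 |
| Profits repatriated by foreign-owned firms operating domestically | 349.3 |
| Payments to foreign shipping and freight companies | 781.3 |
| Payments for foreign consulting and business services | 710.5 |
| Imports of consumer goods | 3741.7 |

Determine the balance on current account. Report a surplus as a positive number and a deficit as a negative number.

-7368.5

Goods: -3741.7 - 861.8 - 1490.5 - 972.7 = -7066.7
Services: -150.4 + 707.7 - 710.5 + 521.5 - 781.3 + 460.5 = 47.5
Primary income: -349.3
Current account = (-7066.7) + 47.5 + (-349.3) = -7368.5
(Excluded from the current account — capital account: debt forgiveness received from foreign official creditors 150.1, sale of embassy land to a foreign government 91.5; financial account: new loans extended by domestic banks to foreign borrowers 1185.7.)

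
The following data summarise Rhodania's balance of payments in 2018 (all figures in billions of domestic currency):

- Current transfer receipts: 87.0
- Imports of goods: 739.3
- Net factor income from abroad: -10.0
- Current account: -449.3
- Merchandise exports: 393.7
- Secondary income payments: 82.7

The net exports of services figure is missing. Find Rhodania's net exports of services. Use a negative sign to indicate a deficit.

-98.0

Current account = goods balance + services balance + net primary income + net secondary income
Sum of the known components = -351.3
Net exports of services = CA - (known components) = -449.3 - (-351.3) = -98.0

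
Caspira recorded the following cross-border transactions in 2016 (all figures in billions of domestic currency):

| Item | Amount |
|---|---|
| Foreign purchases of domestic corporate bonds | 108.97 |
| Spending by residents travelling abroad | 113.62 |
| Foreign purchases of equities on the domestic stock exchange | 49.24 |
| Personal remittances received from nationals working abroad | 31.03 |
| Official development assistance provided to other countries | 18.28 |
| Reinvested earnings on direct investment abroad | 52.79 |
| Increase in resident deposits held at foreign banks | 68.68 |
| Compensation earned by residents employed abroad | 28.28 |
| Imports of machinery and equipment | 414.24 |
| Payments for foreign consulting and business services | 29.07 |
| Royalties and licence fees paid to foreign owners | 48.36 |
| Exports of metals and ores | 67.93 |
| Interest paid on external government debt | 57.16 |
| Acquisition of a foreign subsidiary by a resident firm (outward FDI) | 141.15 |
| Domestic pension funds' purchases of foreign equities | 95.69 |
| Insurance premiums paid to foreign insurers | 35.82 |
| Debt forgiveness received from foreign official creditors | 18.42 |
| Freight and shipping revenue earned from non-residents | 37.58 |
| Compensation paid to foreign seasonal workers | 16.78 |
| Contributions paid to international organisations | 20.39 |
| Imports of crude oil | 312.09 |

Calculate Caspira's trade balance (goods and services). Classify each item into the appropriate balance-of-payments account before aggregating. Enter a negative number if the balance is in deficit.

Goods: 67.93 - 414.24 - 312.09 = -658.40
Services: -113.62 - 29.07 - 48.36 + 37.58 - 35.82 = -189.29
Trade balance = -658.40 + (-189.29) = -847.69
(Excluded from the trade balance — financial account: foreign purchases of domestic corporate bonds 108.97, foreign purchases of equities on the domestic stock exchange 49.24, increase in resident deposits held at foreign banks 68.68, acquisition of a foreign subsidiary by a resident firm (outward FDI) 141.15, domestic pension funds' purchases of foreign equities 95.69; secondary income: personal remittances received from nationals working abroad 31.03, official development assistance provided to other countries 18.28, contributions paid to international organisations 20.39; primary income: reinvested earnings on direct investment abroad 52.79, compensation earned by residents employed abroad 28.28, interest paid on external government debt 57.16, compensation paid to foreign seasonal workers 16.78; capital account: debt forgiveness received from foreign official creditors 18.42.)

-847.69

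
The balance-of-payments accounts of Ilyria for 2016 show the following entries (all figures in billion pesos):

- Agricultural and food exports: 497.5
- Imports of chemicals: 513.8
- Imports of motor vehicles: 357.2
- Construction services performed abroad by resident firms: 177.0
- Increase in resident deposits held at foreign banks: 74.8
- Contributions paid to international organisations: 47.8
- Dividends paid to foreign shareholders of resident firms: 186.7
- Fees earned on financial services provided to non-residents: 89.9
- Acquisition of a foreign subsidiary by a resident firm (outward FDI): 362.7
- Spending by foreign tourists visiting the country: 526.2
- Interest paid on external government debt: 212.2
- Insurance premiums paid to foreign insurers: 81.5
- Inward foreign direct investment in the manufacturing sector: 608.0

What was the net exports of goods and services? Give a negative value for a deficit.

338.1

Goods: 497.5 - 513.8 - 357.2 = -373.5
Services: 177.0 - 81.5 + 526.2 + 89.9 = 711.6
Trade balance = -373.5 + 711.6 = 338.1
(Excluded from the trade balance — financial account: increase in resident deposits held at foreign banks 74.8, acquisition of a foreign subsidiary by a resident firm (outward FDI) 362.7, inward foreign direct investment in the manufacturing sector 608.0; secondary income: contributions paid to international organisations 47.8; primary income: dividends paid to foreign shareholders of resident firms 186.7, interest paid on external government debt 212.2.)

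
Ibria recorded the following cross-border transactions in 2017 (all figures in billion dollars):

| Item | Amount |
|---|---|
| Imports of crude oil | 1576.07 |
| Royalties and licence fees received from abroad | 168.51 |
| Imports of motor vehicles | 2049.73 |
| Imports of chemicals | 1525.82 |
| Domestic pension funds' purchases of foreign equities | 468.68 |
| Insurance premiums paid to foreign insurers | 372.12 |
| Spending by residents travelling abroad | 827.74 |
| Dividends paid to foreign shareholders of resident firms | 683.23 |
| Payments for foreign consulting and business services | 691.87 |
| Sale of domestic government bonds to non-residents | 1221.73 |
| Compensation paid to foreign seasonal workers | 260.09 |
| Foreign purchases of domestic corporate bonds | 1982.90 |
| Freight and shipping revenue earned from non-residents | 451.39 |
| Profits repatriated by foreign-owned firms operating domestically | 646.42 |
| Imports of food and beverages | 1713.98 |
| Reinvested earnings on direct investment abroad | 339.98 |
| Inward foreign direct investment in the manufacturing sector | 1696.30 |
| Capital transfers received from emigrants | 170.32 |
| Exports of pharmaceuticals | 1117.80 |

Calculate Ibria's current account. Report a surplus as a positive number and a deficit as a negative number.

-8269.39

Goods: -1576.07 + 1117.80 - 1525.82 - 1713.98 - 2049.73 = -5747.80
Services: 451.39 - 372.12 - 827.74 - 691.87 + 168.51 = -1271.83
Primary income: -646.42 + 339.98 - 683.23 - 260.09 = -1249.76
Current account = (-5747.80) + (-1271.83) + (-1249.76) = -8269.39
(Excluded from the current account — financial account: domestic pension funds' purchases of foreign equities 468.68, sale of domestic government bonds to non-residents 1221.73, foreign purchases of domestic corporate bonds 1982.90, inward foreign direct investment in the manufacturing sector 1696.30; capital account: capital transfers received from emigrants 170.32.)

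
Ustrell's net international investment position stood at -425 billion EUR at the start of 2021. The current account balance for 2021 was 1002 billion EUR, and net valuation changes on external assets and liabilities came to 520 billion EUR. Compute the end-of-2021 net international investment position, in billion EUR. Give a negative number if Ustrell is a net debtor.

1097

Change in NIIP = current account + net valuation change = 1002 + 520 = 1522
End-of-year NIIP = -425 + 1522 = 1097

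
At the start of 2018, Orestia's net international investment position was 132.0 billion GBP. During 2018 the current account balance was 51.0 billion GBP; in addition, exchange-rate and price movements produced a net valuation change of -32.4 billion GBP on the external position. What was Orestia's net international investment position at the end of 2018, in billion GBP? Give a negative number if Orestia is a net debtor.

150.6

Change in NIIP = current account + net valuation change = 51.0 + (-32.4) = 18.6
End-of-year NIIP = 132.0 + 18.6 = 150.6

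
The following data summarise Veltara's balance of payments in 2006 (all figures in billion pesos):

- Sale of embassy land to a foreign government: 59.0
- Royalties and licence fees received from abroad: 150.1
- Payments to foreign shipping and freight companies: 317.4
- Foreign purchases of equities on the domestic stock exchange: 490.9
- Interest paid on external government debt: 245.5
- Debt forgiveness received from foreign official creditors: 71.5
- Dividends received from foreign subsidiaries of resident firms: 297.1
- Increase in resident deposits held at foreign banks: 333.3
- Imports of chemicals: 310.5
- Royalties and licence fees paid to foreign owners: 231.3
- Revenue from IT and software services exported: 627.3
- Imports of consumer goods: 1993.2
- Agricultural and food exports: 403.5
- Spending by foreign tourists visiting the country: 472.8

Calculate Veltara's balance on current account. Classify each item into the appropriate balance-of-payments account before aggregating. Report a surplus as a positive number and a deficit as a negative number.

-1147.1

Goods: 403.5 - 310.5 - 1993.2 = -1900.2
Services: -317.4 + 150.1 - 231.3 + 627.3 + 472.8 = 701.5
Primary income: 297.1 - 245.5 = 51.6
Current account = (-1900.2) + 701.5 + 51.6 = -1147.1
(Excluded from the current account — capital account: sale of embassy land to a foreign government 59.0, debt forgiveness received from foreign official creditors 71.5; financial account: foreign purchases of equities on the domestic stock exchange 490.9, increase in resident deposits held at foreign banks 333.3.)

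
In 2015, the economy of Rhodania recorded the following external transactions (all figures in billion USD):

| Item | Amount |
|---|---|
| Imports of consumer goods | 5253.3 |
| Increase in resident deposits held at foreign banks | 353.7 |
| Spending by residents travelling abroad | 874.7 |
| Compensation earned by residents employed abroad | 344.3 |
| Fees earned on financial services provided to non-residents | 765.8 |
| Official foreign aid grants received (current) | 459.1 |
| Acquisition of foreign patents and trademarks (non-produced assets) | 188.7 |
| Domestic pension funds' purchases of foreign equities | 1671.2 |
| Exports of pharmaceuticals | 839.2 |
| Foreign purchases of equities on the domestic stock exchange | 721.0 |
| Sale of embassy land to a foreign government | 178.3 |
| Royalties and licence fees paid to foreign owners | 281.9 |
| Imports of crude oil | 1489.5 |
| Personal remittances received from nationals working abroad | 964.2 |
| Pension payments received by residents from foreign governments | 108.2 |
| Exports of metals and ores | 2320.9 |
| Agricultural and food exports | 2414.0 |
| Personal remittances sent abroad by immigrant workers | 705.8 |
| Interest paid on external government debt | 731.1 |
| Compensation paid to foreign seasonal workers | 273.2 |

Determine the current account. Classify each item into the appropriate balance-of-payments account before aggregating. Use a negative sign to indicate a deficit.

Goods: -1489.5 + 839.2 + 2320.9 - 5253.3 + 2414.0 = -1168.7
Services: -874.7 - 281.9 + 765.8 = -390.8
Primary income: 344.3 - 273.2 - 731.1 = -660.0
Secondary income: -705.8 + 964.2 + 108.2 + 459.1 = 825.7
Current account = (-1168.7) + (-390.8) + (-660.0) + 825.7 = -1393.8
(Excluded from the current account — financial account: increase in resident deposits held at foreign banks 353.7, domestic pension funds' purchases of foreign equities 1671.2, foreign purchases of equities on the domestic stock exchange 721.0; capital account: acquisition of foreign patents and trademarks (non-produced assets) 188.7, sale of embassy land to a foreign government 178.3.)

-1393.8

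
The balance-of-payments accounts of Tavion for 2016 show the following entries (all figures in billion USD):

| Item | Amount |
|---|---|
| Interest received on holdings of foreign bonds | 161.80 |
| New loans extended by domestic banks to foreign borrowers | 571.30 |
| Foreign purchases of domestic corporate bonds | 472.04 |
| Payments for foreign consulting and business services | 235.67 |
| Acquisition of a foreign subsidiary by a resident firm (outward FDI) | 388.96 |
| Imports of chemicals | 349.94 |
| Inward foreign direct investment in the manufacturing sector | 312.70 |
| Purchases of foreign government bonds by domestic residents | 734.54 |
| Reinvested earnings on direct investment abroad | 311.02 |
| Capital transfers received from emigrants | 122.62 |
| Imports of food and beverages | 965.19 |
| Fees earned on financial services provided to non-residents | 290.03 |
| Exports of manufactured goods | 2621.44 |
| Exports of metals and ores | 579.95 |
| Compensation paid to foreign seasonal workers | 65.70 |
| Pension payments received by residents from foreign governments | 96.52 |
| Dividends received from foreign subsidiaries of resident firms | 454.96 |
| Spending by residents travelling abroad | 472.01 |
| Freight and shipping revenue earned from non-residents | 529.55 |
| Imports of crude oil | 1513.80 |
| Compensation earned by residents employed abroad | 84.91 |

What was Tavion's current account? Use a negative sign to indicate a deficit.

1527.87

Goods: -965.19 + 579.95 + 2621.44 - 1513.80 - 349.94 = 372.46
Services: -472.01 - 235.67 + 290.03 + 529.55 = 111.90
Primary income: 311.02 + 454.96 + 84.91 - 65.70 + 161.80 = 946.99
Secondary income: 96.52
Current account = 372.46 + 111.90 + 946.99 + 96.52 = 1527.87
(Excluded from the current account — financial account: new loans extended by domestic banks to foreign borrowers 571.30, foreign purchases of domestic corporate bonds 472.04, acquisition of a foreign subsidiary by a resident firm (outward FDI) 388.96, inward foreign direct investment in the manufacturing sector 312.70, purchases of foreign government bonds by domestic residents 734.54; capital account: capital transfers received from emigrants 122.62.)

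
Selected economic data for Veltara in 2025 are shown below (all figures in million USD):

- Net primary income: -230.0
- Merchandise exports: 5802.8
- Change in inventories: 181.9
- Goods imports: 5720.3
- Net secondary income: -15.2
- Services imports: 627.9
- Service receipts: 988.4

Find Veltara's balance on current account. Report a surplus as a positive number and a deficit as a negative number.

Goods balance = 5802.8 - 5720.3 = 82.5
Services balance = 988.4 - 627.9 = 360.5
Trade balance (goods + services) = 82.5 + 360.5 = 443.0
Net primary income = -230.0
Net secondary income = -15.2
Current account = 443.0 + (-230.0) + (-15.2) = 197.8

197.8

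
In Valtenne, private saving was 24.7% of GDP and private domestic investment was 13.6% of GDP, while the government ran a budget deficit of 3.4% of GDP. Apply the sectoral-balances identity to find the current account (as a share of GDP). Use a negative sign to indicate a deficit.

7.7

By the sectoral-balances identity, CA = (S_private - I) + (T - G).
Private balance = 24.7 - 13.6 = 11.1
Government balance (T - G) = -3.4
CA = 11.1 + (-3.4) = 7.7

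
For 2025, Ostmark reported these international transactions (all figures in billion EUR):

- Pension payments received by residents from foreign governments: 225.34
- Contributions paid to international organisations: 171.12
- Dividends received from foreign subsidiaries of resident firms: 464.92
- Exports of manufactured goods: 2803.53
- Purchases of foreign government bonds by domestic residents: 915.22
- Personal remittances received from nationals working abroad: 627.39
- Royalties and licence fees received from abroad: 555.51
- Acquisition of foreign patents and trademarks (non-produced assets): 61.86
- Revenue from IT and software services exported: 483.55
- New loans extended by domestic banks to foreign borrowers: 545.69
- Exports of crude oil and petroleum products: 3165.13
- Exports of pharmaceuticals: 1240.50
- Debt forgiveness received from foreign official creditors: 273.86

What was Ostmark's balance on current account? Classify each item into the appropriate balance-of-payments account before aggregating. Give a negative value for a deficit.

Goods: 1240.50 + 2803.53 + 3165.13 = 7209.16
Services: 483.55 + 555.51 = 1039.06
Primary income: 464.92
Secondary income: 627.39 + 225.34 - 171.12 = 681.61
Current account = 7209.16 + 1039.06 + 464.92 + 681.61 = 9394.75
(Excluded from the current account — financial account: purchases of foreign government bonds by domestic residents 915.22, new loans extended by domestic banks to foreign borrowers 545.69; capital account: acquisition of foreign patents and trademarks (non-produced assets) 61.86, debt forgiveness received from foreign official creditors 273.86.)

9394.75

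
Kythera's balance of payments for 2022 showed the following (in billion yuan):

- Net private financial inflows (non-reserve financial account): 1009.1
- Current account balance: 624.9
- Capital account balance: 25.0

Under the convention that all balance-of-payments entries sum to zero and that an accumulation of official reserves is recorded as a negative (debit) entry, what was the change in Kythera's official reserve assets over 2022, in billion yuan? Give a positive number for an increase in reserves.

1659.0

Official reserve transactions balance = -(624.9 + 25.0 + 1009.1) = -1659.0
An accumulation of reserves is recorded as a debit (negative entry), so the change in the stock of reserves is the negative of that balance.
Change in official reserves = -(-1659.0) = 1659.0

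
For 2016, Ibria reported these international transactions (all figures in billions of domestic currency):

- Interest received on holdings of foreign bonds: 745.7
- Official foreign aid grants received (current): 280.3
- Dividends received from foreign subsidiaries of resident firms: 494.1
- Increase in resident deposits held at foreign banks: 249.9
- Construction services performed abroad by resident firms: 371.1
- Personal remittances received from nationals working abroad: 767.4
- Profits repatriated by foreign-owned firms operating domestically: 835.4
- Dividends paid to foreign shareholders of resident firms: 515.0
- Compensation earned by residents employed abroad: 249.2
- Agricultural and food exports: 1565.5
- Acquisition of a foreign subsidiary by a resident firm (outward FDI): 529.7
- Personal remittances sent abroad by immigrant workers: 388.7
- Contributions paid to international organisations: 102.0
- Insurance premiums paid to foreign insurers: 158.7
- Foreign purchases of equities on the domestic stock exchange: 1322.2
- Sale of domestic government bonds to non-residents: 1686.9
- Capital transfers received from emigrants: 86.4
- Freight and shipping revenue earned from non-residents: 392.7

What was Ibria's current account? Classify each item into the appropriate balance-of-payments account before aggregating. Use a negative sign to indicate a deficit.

2866.2

Goods: 1565.5
Services: 392.7 - 158.7 + 371.1 = 605.1
Primary income: 494.1 + 249.2 - 515.0 - 835.4 + 745.7 = 138.6
Secondary income: -102.0 - 388.7 + 767.4 + 280.3 = 557.0
Current account = 1565.5 + 605.1 + 138.6 + 557.0 = 2866.2
(Excluded from the current account — financial account: increase in resident deposits held at foreign banks 249.9, acquisition of a foreign subsidiary by a resident firm (outward FDI) 529.7, foreign purchases of equities on the domestic stock exchange 1322.2, sale of domestic government bonds to non-residents 1686.9; capital account: capital transfers received from emigrants 86.4.)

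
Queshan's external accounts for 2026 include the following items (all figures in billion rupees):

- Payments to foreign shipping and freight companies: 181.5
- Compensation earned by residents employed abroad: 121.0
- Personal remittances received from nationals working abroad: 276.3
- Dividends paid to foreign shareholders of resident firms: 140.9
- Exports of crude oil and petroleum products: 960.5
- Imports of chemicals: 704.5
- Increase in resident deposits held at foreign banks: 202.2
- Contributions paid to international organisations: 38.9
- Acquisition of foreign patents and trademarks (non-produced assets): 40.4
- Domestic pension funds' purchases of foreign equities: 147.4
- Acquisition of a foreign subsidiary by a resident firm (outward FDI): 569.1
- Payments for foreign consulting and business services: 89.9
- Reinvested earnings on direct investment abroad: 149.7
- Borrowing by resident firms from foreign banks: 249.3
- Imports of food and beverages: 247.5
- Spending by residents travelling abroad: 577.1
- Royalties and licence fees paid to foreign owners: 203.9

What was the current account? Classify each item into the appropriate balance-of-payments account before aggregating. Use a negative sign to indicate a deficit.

Goods: 960.5 - 247.5 - 704.5 = 8.5
Services: -181.5 - 89.9 - 577.1 - 203.9 = -1052.4
Primary income: 149.7 + 121.0 - 140.9 = 129.8
Secondary income: -38.9 + 276.3 = 237.4
Current account = 8.5 + (-1052.4) + 129.8 + 237.4 = -676.7
(Excluded from the current account — financial account: increase in resident deposits held at foreign banks 202.2, domestic pension funds' purchases of foreign equities 147.4, acquisition of a foreign subsidiary by a resident firm (outward FDI) 569.1, borrowing by resident firms from foreign banks 249.3; capital account: acquisition of foreign patents and trademarks (non-produced assets) 40.4.)

-676.7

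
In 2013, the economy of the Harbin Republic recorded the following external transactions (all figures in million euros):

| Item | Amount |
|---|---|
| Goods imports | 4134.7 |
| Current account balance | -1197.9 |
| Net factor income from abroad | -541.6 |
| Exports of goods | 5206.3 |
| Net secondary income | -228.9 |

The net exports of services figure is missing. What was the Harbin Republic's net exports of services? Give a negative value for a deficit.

-1499.0

Current account = goods balance + services balance + net primary income + net secondary income
Sum of the known components = 301.1
Net exports of services = CA - (known components) = -1197.9 - 301.1 = -1499.0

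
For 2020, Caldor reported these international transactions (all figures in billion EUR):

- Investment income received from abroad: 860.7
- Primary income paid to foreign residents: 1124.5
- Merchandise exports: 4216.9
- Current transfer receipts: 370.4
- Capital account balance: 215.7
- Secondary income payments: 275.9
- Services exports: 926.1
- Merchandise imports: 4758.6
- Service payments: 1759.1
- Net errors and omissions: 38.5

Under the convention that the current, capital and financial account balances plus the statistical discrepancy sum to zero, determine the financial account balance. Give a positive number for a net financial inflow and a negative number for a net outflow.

1289.8

Goods balance = 4216.9 - 4758.6 = -541.7
Services balance = 926.1 - 1759.1 = -833.0
Trade balance (goods + services) = -541.7 + (-833.0) = -1374.7
Net primary income = 860.7 - 1124.5 = -263.8
Net secondary income = 370.4 - 275.9 = 94.5
Current account = -1374.7 + (-263.8) + 94.5 = -1544.0
Financial account = -(-1544.0 + 215.7 + 38.5) = 1289.8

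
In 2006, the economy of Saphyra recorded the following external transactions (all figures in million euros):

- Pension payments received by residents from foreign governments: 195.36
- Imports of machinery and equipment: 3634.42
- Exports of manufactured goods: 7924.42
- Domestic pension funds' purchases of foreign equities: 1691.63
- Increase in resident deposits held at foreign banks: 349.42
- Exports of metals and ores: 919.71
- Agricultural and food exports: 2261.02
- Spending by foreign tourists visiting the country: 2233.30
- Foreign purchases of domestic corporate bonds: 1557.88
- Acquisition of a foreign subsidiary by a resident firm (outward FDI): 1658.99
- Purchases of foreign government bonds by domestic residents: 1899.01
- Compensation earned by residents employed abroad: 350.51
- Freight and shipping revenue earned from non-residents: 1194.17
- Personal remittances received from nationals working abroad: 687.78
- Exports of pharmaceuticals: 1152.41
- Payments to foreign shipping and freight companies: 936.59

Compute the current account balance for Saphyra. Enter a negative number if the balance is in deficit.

12347.67

Goods: 2261.02 + 919.71 - 3634.42 + 7924.42 + 1152.41 = 8623.14
Services: 1194.17 + 2233.30 - 936.59 = 2490.88
Primary income: 350.51
Secondary income: 687.78 + 195.36 = 883.14
Current account = 8623.14 + 2490.88 + 350.51 + 883.14 = 12347.67
(Excluded from the current account — financial account: domestic pension funds' purchases of foreign equities 1691.63, increase in resident deposits held at foreign banks 349.42, foreign purchases of domestic corporate bonds 1557.88, acquisition of a foreign subsidiary by a resident firm (outward FDI) 1658.99, purchases of foreign government bonds by domestic residents 1899.01.)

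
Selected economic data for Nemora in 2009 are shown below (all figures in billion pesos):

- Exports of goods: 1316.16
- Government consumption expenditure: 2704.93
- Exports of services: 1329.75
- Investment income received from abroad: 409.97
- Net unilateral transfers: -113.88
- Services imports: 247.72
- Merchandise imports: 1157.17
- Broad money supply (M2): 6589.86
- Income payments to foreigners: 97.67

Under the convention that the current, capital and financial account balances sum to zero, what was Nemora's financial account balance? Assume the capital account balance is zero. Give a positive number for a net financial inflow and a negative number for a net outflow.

-1439.44

Goods balance = 1316.16 - 1157.17 = 158.99
Services balance = 1329.75 - 247.72 = 1082.03
Trade balance (goods + services) = 158.99 + 1082.03 = 1241.02
Net primary income = 409.97 - 97.67 = 312.30
Net secondary income = -113.88
Current account = 1241.02 + 312.30 + (-113.88) = 1439.44
Financial account = -(1439.44) = -1439.44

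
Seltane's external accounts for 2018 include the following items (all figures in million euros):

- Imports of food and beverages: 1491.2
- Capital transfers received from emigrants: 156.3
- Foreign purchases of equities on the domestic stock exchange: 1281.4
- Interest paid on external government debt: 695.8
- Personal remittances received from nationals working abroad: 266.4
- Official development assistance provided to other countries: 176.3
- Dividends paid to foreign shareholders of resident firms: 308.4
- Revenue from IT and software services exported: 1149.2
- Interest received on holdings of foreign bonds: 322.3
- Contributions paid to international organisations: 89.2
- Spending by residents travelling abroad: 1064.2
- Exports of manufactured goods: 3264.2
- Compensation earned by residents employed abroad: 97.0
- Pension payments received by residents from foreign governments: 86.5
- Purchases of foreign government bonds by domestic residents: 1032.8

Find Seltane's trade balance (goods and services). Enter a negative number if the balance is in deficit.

Goods: -1491.2 + 3264.2 = 1773.0
Services: -1064.2 + 1149.2 = 85.0
Trade balance = 1773.0 + 85.0 = 1858.0
(Excluded from the trade balance — capital account: capital transfers received from emigrants 156.3; financial account: foreign purchases of equities on the domestic stock exchange 1281.4, purchases of foreign government bonds by domestic residents 1032.8; primary income: interest paid on external government debt 695.8, dividends paid to foreign shareholders of resident firms 308.4, interest received on holdings of foreign bonds 322.3, compensation earned by residents employed abroad 97.0; secondary income: personal remittances received from nationals working abroad 266.4, official development assistance provided to other countries 176.3, contributions paid to international organisations 89.2, pension payments received by residents from foreign governments 86.5.)

1858.0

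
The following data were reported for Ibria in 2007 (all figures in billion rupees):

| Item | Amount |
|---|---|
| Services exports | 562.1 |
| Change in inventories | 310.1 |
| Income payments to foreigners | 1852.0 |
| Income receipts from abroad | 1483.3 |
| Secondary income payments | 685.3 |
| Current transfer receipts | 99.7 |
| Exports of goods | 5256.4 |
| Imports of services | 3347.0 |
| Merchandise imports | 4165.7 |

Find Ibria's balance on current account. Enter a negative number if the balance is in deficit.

Goods balance = 5256.4 - 4165.7 = 1090.7
Services balance = 562.1 - 3347.0 = -2784.9
Trade balance (goods + services) = 1090.7 + (-2784.9) = -1694.2
Net primary income = 1483.3 - 1852.0 = -368.7
Net secondary income = 99.7 - 685.3 = -585.6
Current account = -1694.2 + (-368.7) + (-585.6) = -2648.5

-2648.5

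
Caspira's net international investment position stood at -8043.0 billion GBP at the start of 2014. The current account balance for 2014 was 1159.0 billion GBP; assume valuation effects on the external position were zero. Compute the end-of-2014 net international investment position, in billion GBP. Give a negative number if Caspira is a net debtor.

With no valuation effects, change in NIIP = current account = 1159.0
End-of-year NIIP = -8043.0 + 1159.0 = -6884.0

-6884.0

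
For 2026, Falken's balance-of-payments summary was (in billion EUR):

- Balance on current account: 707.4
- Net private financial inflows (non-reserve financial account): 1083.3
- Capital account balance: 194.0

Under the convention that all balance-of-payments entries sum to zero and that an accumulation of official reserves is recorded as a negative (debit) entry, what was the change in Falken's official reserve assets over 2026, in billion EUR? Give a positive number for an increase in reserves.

1984.7

Official reserve transactions balance = -(707.4 + 194.0 + 1083.3) = -1984.7
An accumulation of reserves is recorded as a debit (negative entry), so the change in the stock of reserves is the negative of that balance.
Change in official reserves = -(-1984.7) = 1984.7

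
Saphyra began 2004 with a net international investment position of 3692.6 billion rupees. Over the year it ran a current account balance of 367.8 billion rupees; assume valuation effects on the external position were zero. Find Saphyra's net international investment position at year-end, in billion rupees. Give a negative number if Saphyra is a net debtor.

With no valuation effects, change in NIIP = current account = 367.8
End-of-year NIIP = 3692.6 + 367.8 = 4060.4

4060.4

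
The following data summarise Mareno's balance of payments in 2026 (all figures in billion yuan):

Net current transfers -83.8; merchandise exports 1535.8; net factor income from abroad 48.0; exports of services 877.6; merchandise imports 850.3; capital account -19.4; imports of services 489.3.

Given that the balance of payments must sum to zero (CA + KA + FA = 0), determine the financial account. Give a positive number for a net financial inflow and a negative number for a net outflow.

-1018.6

Goods balance = 1535.8 - 850.3 = 685.5
Services balance = 877.6 - 489.3 = 388.3
Trade balance (goods + services) = 685.5 + 388.3 = 1073.8
Net primary income = 48.0
Net secondary income = -83.8
Current account = 1073.8 + 48.0 + (-83.8) = 1038.0
Financial account = -(1038.0 + (-19.4)) = -1018.6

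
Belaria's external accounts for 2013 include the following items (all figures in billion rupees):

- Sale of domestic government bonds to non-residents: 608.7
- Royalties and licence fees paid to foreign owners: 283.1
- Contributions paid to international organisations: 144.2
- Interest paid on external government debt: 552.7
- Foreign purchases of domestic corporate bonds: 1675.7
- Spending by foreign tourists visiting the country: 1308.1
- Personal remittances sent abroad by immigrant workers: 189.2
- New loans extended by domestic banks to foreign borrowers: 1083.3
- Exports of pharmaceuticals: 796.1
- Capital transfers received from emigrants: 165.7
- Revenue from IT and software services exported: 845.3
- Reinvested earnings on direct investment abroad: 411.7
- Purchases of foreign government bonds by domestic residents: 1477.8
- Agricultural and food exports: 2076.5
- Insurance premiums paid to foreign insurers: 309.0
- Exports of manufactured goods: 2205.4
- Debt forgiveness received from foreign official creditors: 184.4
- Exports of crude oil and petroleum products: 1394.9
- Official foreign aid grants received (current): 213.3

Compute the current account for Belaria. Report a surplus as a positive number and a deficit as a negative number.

Goods: 2205.4 + 2076.5 + 1394.9 + 796.1 = 6472.9
Services: -283.1 - 309.0 + 1308.1 + 845.3 = 1561.3
Primary income: -552.7 + 411.7 = -141.0
Secondary income: -144.2 - 189.2 + 213.3 = -120.1
Current account = 6472.9 + 1561.3 + (-141.0) + (-120.1) = 7773.1
(Excluded from the current account — financial account: sale of domestic government bonds to non-residents 608.7, foreign purchases of domestic corporate bonds 1675.7, new loans extended by domestic banks to foreign borrowers 1083.3, purchases of foreign government bonds by domestic residents 1477.8; capital account: capital transfers received from emigrants 165.7, debt forgiveness received from foreign official creditors 184.4.)

7773.1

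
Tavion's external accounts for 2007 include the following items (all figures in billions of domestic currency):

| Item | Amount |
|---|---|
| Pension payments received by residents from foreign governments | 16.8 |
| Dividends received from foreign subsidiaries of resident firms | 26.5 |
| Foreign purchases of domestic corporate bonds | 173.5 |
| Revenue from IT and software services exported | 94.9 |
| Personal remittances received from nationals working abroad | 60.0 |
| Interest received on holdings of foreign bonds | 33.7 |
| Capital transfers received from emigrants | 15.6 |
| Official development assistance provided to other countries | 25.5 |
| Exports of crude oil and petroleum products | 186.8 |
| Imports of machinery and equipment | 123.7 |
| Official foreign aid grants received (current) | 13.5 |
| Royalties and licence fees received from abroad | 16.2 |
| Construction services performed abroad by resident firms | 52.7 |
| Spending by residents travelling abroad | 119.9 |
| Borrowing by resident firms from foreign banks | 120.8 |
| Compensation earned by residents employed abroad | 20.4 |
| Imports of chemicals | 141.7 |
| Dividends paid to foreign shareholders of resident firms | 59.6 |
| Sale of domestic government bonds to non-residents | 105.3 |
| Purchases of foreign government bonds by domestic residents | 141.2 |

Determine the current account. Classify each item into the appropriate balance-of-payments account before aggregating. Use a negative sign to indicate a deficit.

51.1

Goods: -141.7 - 123.7 + 186.8 = -78.6
Services: 52.7 + 94.9 - 119.9 + 16.2 = 43.9
Primary income: -59.6 + 33.7 + 20.4 + 26.5 = 21.0
Secondary income: 16.8 + 60.0 - 25.5 + 13.5 = 64.8
Current account = (-78.6) + 43.9 + 21.0 + 64.8 = 51.1
(Excluded from the current account — financial account: foreign purchases of domestic corporate bonds 173.5, borrowing by resident firms from foreign banks 120.8, sale of domestic government bonds to non-residents 105.3, purchases of foreign government bonds by domestic residents 141.2; capital account: capital transfers received from emigrants 15.6.)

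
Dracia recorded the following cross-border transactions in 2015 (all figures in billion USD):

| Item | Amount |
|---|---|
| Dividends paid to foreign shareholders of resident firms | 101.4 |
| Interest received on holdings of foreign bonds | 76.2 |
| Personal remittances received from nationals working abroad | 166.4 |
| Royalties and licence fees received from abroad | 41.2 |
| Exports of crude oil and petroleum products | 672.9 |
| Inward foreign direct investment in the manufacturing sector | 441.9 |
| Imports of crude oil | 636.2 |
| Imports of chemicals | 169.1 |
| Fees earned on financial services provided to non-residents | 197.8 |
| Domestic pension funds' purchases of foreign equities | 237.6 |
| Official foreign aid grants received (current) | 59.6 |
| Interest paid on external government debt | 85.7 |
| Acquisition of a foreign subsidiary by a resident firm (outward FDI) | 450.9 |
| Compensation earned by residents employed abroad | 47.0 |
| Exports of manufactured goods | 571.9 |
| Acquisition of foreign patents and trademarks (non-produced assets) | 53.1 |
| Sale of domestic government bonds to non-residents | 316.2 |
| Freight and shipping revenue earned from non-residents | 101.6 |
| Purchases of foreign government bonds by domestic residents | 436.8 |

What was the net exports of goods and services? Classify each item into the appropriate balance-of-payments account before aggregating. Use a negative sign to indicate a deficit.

Goods: 672.9 - 636.2 + 571.9 - 169.1 = 439.5
Services: 101.6 + 41.2 + 197.8 = 340.6
Trade balance = 439.5 + 340.6 = 780.1
(Excluded from the trade balance — primary income: dividends paid to foreign shareholders of resident firms 101.4, interest received on holdings of foreign bonds 76.2, interest paid on external government debt 85.7, compensation earned by residents employed abroad 47.0; secondary income: personal remittances received from nationals working abroad 166.4, official foreign aid grants received (current) 59.6; financial account: inward foreign direct investment in the manufacturing sector 441.9, domestic pension funds' purchases of foreign equities 237.6, acquisition of a foreign subsidiary by a resident firm (outward FDI) 450.9, sale of domestic government bonds to non-residents 316.2, purchases of foreign government bonds by domestic residents 436.8; capital account: acquisition of foreign patents and trademarks (non-produced assets) 53.1.)

780.1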